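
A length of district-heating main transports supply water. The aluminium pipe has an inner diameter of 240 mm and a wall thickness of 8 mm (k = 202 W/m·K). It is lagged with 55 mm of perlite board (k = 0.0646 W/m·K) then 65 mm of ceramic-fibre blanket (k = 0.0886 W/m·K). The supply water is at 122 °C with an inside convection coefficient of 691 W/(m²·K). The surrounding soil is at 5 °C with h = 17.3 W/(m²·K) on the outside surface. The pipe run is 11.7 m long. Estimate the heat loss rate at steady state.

Q ≈ 934 W

Per-layer cylindrical resistances, series-summed:
R_inner film = 1/(h_i·2πr₁L) = 1/(691×2π×0.12×11.7) = 1.64×10^-4 K/W
R_aluminium pipe wall = ln(128/120)/(2π×202×11.7) = 4.346×10^-6 K/W
R_perlite board = ln(183/128)/(2π×0.0646×11.7) = 0.07527 K/W
R_ceramic-fibre blanket = ln(248/183)/(2π×0.0886×11.7) = 0.04667 K/W
R_outer film = 1/(h_o·2πr_oL) = 1/(17.3×2π×0.248×11.7) = 0.003171 K/W
R_total = 0.1253 K/W
Q = ΔT/R_total = 117/0.1253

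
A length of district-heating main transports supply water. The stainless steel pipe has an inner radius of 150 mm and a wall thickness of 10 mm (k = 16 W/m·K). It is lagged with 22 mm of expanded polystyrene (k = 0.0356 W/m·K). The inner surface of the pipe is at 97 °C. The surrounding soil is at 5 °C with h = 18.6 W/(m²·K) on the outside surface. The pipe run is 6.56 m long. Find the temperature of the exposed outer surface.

Cylindrical conduction, so R = ln(r₂/r₁)/(2πkL) per layer, in series:
R_stainless steel pipe wall = ln(160/150)/(2π×16×6.56) = 9.786×10^-5 K/W
R_expanded polystyrene = ln(182/160)/(2π×0.0356×6.56) = 0.0878 K/W
R_outer film = 1/(h_o·2πr_oL) = 1/(18.6×2π×0.182×6.56) = 0.007167 K/W
R_total = 0.09506 K/W
Q = ΔT/R_total = 92/0.09506
Q = 968 W
T_interface = T_inner − Q·ΣR(inner→interface) = 97 − 968×0.0879

T ≈ 11.9 °C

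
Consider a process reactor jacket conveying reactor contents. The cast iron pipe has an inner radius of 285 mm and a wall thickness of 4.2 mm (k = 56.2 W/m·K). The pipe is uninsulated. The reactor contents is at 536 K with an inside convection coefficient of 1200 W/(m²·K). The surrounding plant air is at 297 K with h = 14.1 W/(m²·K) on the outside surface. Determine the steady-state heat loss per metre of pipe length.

Per-layer cylindrical resistances, series-summed:
R_inner film = 1/(h_i·2πr₁L) = 1/(1200×2π×0.285×1) = 4.654×10^-4 K/W
R_cast iron pipe wall = ln(289.2/285)/(2π×56.2×1) = 4.143×10^-5 K/W
R_outer film = 1/(h_o·2πr_oL) = 1/(14.1×2π×0.2892×1) = 0.03903 K/W
R_total = 0.03954 K/W
Q = ΔT/R_total = 239/0.03954

q′ ≈ 6040 W/m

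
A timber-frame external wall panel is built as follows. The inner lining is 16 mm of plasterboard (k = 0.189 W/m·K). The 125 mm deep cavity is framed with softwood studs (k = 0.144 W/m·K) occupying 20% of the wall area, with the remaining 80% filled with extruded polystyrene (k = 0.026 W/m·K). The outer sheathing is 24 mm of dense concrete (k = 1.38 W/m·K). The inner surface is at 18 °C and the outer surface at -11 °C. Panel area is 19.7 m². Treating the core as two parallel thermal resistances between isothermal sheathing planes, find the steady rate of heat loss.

Q ≈ 218 W

Sheathing layers in series; stud and cavity paths in parallel between them.
R_inner = 0.016/(0.189×19.7) = 0.004297 K/W
R_stud  = 0.125/(0.144×0.2×19.7) = 0.2203 K/W
R_cav   = 0.125/(0.026×0.8×19.7) = 0.3051 K/W
1/R_core = 1/R_stud + 1/R_cav → R_core = 0.1279 K/W
R_outer = 0.024/(1.38×19.7) = 8.828×10^-4 K/W
R_total = 0.1331 K/W
Q = ΔT/R_total = 29/0.1331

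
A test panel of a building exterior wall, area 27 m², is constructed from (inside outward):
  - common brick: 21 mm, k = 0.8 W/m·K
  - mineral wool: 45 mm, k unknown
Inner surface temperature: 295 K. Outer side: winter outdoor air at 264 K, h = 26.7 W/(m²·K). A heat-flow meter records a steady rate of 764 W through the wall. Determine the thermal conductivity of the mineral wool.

Model the wall as resistances in series:
R_common brick = L/(kA) = 0.021/(0.8×27) = 9.722×10^-4 K/W
R_outer film = 1/(h_o·A) = 1/(26.7×27) = 0.001387 K/W
Sum of known resistances R_other = 0.002359 K/W
Total R = ΔT/Q = 31/764 = 0.04058 K/W
R_mineral wool = R_total − R_other = 0.03822 K/W
k = L/(R·A) = 0.045/(0.03822×27)

k ≈ 0.0436 W/(m·K)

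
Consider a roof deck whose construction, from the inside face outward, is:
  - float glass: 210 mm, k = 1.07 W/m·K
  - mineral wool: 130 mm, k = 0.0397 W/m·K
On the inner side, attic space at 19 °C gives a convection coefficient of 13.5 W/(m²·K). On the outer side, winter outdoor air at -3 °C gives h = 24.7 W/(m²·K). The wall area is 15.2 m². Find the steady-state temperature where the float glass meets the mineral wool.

Series thermal resistances:
R_inner film = 1/(h_i·A) = 1/(13.5×15.2) = 0.004873 K/W
R_float glass = L/(kA) = 0.21/(1.07×15.2) = 0.01291 K/W
R_mineral wool = L/(kA) = 0.13/(0.0397×15.2) = 0.2154 K/W
R_outer film = 1/(h_o·A) = 1/(24.7×15.2) = 0.002664 K/W
R_total = 0.2359 K/W;  Q = ΔT/R_total = 22/0.2359 = 93.27 W
T_interface = T_inner − Q·ΣR(inner→interface) = 19 − 93.3×0.01779

T ≈ 17.3 °C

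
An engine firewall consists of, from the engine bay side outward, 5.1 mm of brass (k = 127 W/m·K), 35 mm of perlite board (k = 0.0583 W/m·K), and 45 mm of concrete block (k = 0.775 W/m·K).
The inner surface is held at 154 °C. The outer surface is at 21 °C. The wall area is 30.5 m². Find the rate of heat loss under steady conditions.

Q ≈ 6160 W

Treating each layer as a thermal resistance in series:
R_brass = L/(kA) = 0.0051/(127×30.5) = 1.317×10^-6 K/W
R_perlite board = L/(kA) = 0.035/(0.0583×30.5) = 0.01968 K/W
R_concrete block = L/(kA) = 0.045/(0.775×30.5) = 0.001904 K/W
R_total = 0.02159 K/W
Q = ΔT / R_total = 133 / 0.02159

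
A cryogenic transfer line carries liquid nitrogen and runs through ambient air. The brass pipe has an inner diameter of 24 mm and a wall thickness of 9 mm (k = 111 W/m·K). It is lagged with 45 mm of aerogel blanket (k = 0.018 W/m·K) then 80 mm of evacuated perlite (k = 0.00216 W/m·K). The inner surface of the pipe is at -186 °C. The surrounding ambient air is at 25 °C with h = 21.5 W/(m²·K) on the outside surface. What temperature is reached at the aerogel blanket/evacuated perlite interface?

Cylindrical conduction, so R = ln(r₂/r₁)/(2πkL) per layer, in series:
R_brass pipe wall = ln(21/12)/(2π×111×1) = 8.024×10^-4 K/W
R_aerogel blanket = ln(66/21)/(2π×0.018×1) = 10.13 K/W
R_evacuated perlite = ln(146/66)/(2π×0.00216×1) = 58.5 K/W
R_outer film = 1/(h_o·2πr_oL) = 1/(21.5×2π×0.146×1) = 0.0507 K/W
R_total = 68.68 K/W
Q = ΔT/R_total = 211/68.68
Q = 3.07 W/m
T_interface = T_inner + Q·ΣR(inner→interface) = -186 + 3.07×10.13

T ≈ -155 °C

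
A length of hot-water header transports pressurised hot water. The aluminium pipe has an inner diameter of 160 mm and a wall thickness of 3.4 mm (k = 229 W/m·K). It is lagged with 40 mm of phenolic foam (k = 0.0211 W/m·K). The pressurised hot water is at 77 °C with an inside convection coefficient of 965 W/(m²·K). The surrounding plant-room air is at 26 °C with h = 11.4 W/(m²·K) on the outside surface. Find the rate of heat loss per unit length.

Cylindrical conduction, so R = ln(r₂/r₁)/(2πkL) per layer, in series:
R_inner film = 1/(h_i·2πr₁L) = 1/(965×2π×0.08×1) = 0.002062 K/W
R_aluminium pipe wall = ln(83.4/80)/(2π×229×1) = 2.893×10^-5 K/W
R_phenolic foam = ln(123.4/83.4)/(2π×0.0211×1) = 2.955 K/W
R_outer film = 1/(h_o·2πr_oL) = 1/(11.4×2π×0.1234×1) = 0.1131 K/W
R_total = 3.07 K/W
Q = ΔT/R_total = 51/3.07

q′ ≈ 16.6 W/m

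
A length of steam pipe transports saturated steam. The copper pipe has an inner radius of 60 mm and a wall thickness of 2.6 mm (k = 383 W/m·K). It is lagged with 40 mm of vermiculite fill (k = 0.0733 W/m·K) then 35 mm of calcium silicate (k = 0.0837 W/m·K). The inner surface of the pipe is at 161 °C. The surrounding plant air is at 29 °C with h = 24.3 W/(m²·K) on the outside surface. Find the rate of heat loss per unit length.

Treating each annulus and film as a series resistance:
R_copper pipe wall = ln(62.6/60)/(2π×383×1) = 1.763×10^-5 K/W
R_vermiculite fill = ln(102.6/62.6)/(2π×0.0733×1) = 1.073 K/W
R_calcium silicate = ln(137.6/102.6)/(2π×0.0837×1) = 0.5581 K/W
R_outer film = 1/(h_o·2πr_oL) = 1/(24.3×2π×0.1376×1) = 0.0476 K/W
R_total = 1.679 K/W
Q = ΔT/R_total = 132/1.679

q′ ≈ 78.6 W/m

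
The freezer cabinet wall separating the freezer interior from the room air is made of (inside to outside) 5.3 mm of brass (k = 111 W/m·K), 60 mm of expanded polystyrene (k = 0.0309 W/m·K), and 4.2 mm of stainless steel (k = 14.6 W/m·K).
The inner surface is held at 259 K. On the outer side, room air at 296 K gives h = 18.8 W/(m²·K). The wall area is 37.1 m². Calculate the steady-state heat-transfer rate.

Series thermal resistances:
R_brass = L/(kA) = 0.0053/(111×37.1) = 1.287×10^-6 K/W
R_expanded polystyrene = L/(kA) = 0.06/(0.0309×37.1) = 0.05234 K/W
R_stainless steel = L/(kA) = 0.0042/(14.6×37.1) = 7.754×10^-6 K/W
R_outer film = 1/(h_o·A) = 1/(18.8×37.1) = 0.001434 K/W
R_total = 0.05378 K/W
Q = ΔT / R_total = 37 / 0.05378

Q ≈ 688 W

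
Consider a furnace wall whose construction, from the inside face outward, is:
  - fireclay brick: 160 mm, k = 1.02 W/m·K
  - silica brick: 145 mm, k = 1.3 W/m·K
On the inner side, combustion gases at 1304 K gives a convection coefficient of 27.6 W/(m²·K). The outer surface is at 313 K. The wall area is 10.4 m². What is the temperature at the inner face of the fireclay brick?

T ≈ 1190 K

Using the resistance-network approach (series):
R_inner film = 1/(h_i·A) = 1/(27.6×10.4) = 0.003484 K/W
R_fireclay brick = L/(kA) = 0.16/(1.02×10.4) = 0.01508 K/W
R_silica brick = L/(kA) = 0.145/(1.3×10.4) = 0.01072 K/W
R_total = 0.02929 K/W;  Q = ΔT/R_total = 991/0.02929 = 33830 W
T_interface = T_inner − Q·ΣR(inner→interface) = 1304 − 33800×0.003484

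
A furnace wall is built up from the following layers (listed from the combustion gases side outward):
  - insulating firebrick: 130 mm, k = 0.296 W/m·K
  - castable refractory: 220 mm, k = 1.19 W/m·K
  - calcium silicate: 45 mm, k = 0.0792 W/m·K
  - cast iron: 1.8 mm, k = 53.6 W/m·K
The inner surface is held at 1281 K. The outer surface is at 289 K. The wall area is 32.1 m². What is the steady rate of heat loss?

Model the wall as resistances in series:
R_insulating firebrick = L/(kA) = 0.13/(0.296×32.1) = 0.01368 K/W
R_castable refractory = L/(kA) = 0.22/(1.19×32.1) = 0.005759 K/W
R_calcium silicate = L/(kA) = 0.045/(0.0792×32.1) = 0.0177 K/W
R_cast iron = L/(kA) = 0.0018/(53.6×32.1) = 1.046×10^-6 K/W
R_total = 0.03714 K/W
Q = ΔT / R_total = 992 / 0.03714

Q ≈ 26700 W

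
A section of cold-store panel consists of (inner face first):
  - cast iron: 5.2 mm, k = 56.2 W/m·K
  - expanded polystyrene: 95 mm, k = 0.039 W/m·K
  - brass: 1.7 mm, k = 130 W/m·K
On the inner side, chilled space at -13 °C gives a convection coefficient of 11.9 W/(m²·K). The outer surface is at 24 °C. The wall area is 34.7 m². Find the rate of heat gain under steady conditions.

Q ≈ 509 W

Thermal resistances in series:
R_inner film = 1/(h_i·A) = 1/(11.9×34.7) = 0.002422 K/W
R_cast iron = L/(kA) = 0.0052/(56.2×34.7) = 2.666×10^-6 K/W
R_expanded polystyrene = L/(kA) = 0.095/(0.039×34.7) = 0.0702 K/W
R_brass = L/(kA) = 0.0017/(130×34.7) = 3.769×10^-7 K/W
R_total = 0.07262 K/W
Q = ΔT / R_total = 37 / 0.07262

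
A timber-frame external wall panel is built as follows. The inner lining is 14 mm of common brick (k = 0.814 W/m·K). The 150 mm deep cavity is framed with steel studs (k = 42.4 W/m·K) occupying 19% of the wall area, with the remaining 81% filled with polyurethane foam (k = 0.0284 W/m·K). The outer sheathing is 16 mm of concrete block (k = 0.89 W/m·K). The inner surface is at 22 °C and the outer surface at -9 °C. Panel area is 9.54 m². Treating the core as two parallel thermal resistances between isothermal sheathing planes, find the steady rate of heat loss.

Q ≈ 5500 W

Sheathing layers in series; stud and cavity paths in parallel between them.
R_inner = 0.014/(0.814×9.54) = 0.001803 K/W
R_stud  = 0.15/(42.4×0.19×9.54) = 0.001952 K/W
R_cav   = 0.15/(0.0284×0.81×9.54) = 0.6835 K/W
1/R_core = 1/R_stud + 1/R_cav → R_core = 0.001946 K/W
R_outer = 0.016/(0.89×9.54) = 0.001884 K/W
R_total = 0.005633 K/W
Q = ΔT/R_total = 31/0.005633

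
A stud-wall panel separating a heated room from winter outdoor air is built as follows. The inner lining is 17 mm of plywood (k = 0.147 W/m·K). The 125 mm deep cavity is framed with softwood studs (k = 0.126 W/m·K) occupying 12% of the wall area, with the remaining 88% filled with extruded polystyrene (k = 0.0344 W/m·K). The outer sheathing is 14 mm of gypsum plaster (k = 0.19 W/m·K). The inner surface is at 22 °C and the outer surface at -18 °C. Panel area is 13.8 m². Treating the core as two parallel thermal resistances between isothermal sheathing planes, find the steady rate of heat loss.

Q ≈ 188 W

Sheathing layers in series; stud and cavity paths in parallel between them.
R_inner = 0.017/(0.147×13.8) = 0.00838 K/W
R_stud  = 0.125/(0.126×0.12×13.8) = 0.5991 K/W
R_cav   = 0.125/(0.0344×0.88×13.8) = 0.2992 K/W
1/R_core = 1/R_stud + 1/R_cav → R_core = 0.1995 K/W
R_outer = 0.014/(0.19×13.8) = 0.005339 K/W
R_total = 0.2133 K/W
Q = ΔT/R_total = 40/0.2133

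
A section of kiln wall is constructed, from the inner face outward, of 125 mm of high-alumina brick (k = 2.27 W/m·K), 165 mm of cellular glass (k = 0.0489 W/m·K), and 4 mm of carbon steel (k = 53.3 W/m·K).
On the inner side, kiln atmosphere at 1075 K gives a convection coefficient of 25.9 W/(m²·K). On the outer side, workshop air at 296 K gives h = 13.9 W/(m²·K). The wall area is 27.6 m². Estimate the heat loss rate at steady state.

Q ≈ 6070 W

Thermal resistances in series:
R_inner film = 1/(h_i·A) = 1/(25.9×27.6) = 0.001399 K/W
R_high-alumina brick = L/(kA) = 0.125/(2.27×27.6) = 0.001995 K/W
R_cellular glass = L/(kA) = 0.165/(0.0489×27.6) = 0.1223 K/W
R_carbon steel = L/(kA) = 0.004/(53.3×27.6) = 2.719×10^-6 K/W
R_outer film = 1/(h_o·A) = 1/(13.9×27.6) = 0.002607 K/W
R_total = 0.1283 K/W
Q = ΔT / R_total = 779 / 0.1283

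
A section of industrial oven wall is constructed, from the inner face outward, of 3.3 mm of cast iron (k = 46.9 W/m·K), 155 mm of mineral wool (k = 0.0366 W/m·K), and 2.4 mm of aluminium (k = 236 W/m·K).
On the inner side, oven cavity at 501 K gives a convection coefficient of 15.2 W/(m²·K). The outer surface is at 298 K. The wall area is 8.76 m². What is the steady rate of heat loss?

Q ≈ 413 W

Thermal resistances in series:
R_inner film = 1/(h_i·A) = 1/(15.2×8.76) = 0.00751 K/W
R_cast iron = L/(kA) = 0.0033/(46.9×8.76) = 8.032×10^-6 K/W
R_mineral wool = L/(kA) = 0.155/(0.0366×8.76) = 0.4834 K/W
R_aluminium = L/(kA) = 0.0024/(236×8.76) = 1.161×10^-6 K/W
R_total = 0.491 K/W
Q = ΔT / R_total = 203 / 0.491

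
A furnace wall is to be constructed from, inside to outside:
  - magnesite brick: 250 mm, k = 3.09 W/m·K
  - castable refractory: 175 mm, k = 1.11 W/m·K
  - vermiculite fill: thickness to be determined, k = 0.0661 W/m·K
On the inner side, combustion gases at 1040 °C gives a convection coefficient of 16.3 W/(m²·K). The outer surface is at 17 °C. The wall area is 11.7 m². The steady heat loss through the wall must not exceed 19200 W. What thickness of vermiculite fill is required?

Using the resistance-network approach (series):
R_inner film = 1/(h_i·A) = 1/(16.3×11.7) = 0.005244 K/W
R_magnesite brick = L/(kA) = 0.25/(3.09×11.7) = 0.006915 K/W
R_castable refractory = L/(kA) = 0.175/(1.11×11.7) = 0.01348 K/W
Sum of the known resistances R_other = 0.02563 K/W
Required total resistance R_tot = ΔT/Q_allow = 1023/19200 = 0.05328 K/W
R_vermiculite fill = R_tot − R_other = 0.02765 K/W
L = R·k·A = 0.02765×0.0661×11.7

L ≈ 21.4 mm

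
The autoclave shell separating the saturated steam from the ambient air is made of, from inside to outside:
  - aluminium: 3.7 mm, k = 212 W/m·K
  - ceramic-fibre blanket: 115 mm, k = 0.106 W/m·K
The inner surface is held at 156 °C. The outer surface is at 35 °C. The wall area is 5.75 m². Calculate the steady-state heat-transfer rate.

Q ≈ 641 W

Series thermal resistances:
R_aluminium = L/(kA) = 0.0037/(212×5.75) = 3.035×10^-6 K/W
R_ceramic-fibre blanket = L/(kA) = 0.115/(0.106×5.75) = 0.1887 K/W
R_total = 0.1887 K/W
Q = ΔT / R_total = 121 / 0.1887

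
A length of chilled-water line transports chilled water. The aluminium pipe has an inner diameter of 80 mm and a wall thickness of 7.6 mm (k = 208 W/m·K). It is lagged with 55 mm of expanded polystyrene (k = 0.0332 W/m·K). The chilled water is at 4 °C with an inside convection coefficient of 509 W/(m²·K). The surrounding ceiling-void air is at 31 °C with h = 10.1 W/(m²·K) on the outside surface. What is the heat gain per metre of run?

q′ ≈ 7.03 W/m

Cylindrical conduction, so R = ln(r₂/r₁)/(2πkL) per layer, in series:
R_inner film = 1/(h_i·2πr₁L) = 1/(509×2π×0.04×1) = 0.007817 K/W
R_aluminium pipe wall = ln(47.6/40)/(2π×208×1) = 1.331×10^-4 K/W
R_expanded polystyrene = ln(102.6/47.6)/(2π×0.0332×1) = 3.682 K/W
R_outer film = 1/(h_o·2πr_oL) = 1/(10.1×2π×0.1026×1) = 0.1536 K/W
R_total = 3.843 K/W
Q = ΔT/R_total = 27/3.843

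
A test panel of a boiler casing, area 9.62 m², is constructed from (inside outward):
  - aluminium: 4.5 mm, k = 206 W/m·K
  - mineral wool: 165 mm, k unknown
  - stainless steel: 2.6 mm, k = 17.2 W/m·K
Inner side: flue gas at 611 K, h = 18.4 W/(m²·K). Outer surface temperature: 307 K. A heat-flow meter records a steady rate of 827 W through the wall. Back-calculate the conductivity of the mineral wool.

Series thermal resistances:
R_inner film = 1/(h_i·A) = 1/(18.4×9.62) = 0.005649 K/W
R_aluminium = L/(kA) = 0.0045/(206×9.62) = 2.271×10^-6 K/W
R_stainless steel = L/(kA) = 0.0026/(17.2×9.62) = 1.571×10^-5 K/W
Sum of known resistances R_other = 0.005667 K/W
Total R = ΔT/Q = 304/827 = 0.3676 K/W
R_mineral wool = R_total − R_other = 0.3619 K/W
k = L/(R·A) = 0.165/(0.3619×9.62)

k ≈ 0.0474 W/(m·K)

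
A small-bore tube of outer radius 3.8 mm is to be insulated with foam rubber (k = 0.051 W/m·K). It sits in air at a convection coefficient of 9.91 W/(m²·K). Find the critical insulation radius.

r_cr ≈ 5.15 mm

For a cylinder r_cr = k/h = 0.051/9.91
r_cr = 5.15 mm; since the bare radius (3.8 mm) is below r_cr, adding a thin layer of insulation will *increase* heat loss.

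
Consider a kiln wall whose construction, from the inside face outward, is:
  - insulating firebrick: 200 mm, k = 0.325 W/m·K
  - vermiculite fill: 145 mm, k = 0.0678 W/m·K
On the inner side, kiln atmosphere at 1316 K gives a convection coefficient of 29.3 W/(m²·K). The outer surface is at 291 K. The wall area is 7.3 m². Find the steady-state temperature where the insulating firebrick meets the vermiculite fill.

T ≈ 1080 K

Treating each layer as a thermal resistance in series:
R_inner film = 1/(h_i·A) = 1/(29.3×7.3) = 0.004675 K/W
R_insulating firebrick = L/(kA) = 0.2/(0.325×7.3) = 0.0843 K/W
R_vermiculite fill = L/(kA) = 0.145/(0.0678×7.3) = 0.293 K/W
R_total = 0.3819 K/W;  Q = ΔT/R_total = 1025/0.3819 = 2684 W
T_interface = T_inner − Q·ΣR(inner→interface) = 1316 − 2680×0.08897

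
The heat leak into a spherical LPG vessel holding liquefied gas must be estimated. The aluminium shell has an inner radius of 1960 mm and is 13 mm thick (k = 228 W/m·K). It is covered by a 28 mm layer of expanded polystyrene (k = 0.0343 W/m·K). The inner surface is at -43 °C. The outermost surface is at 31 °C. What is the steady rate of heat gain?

Each spherical layer contributes R = (1/r_i − 1/r_o)/(4πk):
R_aluminium shell = (1/1.96 − 1/1.973)/(4π×228) = 1.173×10^-6 K/W
R_expanded polystyrene = (1/1.973 − 1/2.001)/(4π×0.0343) = 0.01645 K/W
R_total = 0.01646 K/W
Q = ΔT/R_total = 74/0.01646

Q ≈ 4500 W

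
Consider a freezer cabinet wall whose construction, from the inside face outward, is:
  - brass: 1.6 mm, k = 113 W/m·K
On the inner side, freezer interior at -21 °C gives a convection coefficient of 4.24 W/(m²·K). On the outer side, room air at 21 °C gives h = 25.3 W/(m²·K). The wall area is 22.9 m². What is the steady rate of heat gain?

Thermal resistances in series:
R_inner film = 1/(h_i·A) = 1/(4.24×22.9) = 0.0103 K/W
R_brass = L/(kA) = 0.0016/(113×22.9) = 6.183×10^-7 K/W
R_outer film = 1/(h_o·A) = 1/(25.3×22.9) = 0.001726 K/W
R_total = 0.01203 K/W
Q = ΔT / R_total = 42 / 0.01203

Q ≈ 3490 W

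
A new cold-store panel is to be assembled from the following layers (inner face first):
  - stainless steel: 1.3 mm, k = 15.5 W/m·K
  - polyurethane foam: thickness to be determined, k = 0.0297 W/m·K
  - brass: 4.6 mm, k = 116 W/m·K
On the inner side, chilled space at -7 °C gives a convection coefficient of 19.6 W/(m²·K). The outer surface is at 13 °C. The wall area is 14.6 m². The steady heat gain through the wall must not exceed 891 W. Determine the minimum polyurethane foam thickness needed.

Series thermal resistances:
R_inner film = 1/(h_i·A) = 1/(19.6×14.6) = 0.003495 K/W
R_stainless steel = L/(kA) = 0.0013/(15.5×14.6) = 5.745×10^-6 K/W
R_brass = L/(kA) = 0.0046/(116×14.6) = 2.716×10^-6 K/W
Sum of the known resistances R_other = 0.003503 K/W
Required total resistance R_tot = ΔT/Q_allow = 20/891 = 0.02245 K/W
R_polyurethane foam = R_tot − R_other = 0.01894 K/W
L = R·k·A = 0.01894×0.0297×14.6

L ≈ 8.21 mm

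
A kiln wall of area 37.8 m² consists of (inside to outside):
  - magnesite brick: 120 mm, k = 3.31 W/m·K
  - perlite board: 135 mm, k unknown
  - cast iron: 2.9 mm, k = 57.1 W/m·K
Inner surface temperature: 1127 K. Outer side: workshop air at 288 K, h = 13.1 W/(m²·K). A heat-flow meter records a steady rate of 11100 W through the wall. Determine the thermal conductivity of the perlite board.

k ≈ 0.0492 W/(m·K)

Treating each layer as a thermal resistance in series:
R_magnesite brick = L/(kA) = 0.12/(3.31×37.8) = 9.591×10^-4 K/W
R_cast iron = L/(kA) = 0.0029/(57.1×37.8) = 1.344×10^-6 K/W
R_outer film = 1/(h_o·A) = 1/(13.1×37.8) = 0.002019 K/W
Sum of known resistances R_other = 0.00298 K/W
Total R = ΔT/Q = 839/11100 = 0.07559 K/W
R_perlite board = R_total − R_other = 0.07261 K/W
k = L/(R·A) = 0.135/(0.07261×37.8)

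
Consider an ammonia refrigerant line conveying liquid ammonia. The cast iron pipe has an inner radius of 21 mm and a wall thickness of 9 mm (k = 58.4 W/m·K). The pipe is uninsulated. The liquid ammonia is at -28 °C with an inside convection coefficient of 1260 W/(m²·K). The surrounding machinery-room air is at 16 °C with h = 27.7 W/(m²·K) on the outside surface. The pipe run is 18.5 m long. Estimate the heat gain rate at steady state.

Cylindrical conduction, so R = ln(r₂/r₁)/(2πkL) per layer, in series:
R_inner film = 1/(h_i·2πr₁L) = 1/(1260×2π×0.021×18.5) = 3.251×10^-4 K/W
R_cast iron pipe wall = ln(30/21)/(2π×58.4×18.5) = 5.254×10^-5 K/W
R_outer film = 1/(h_o·2πr_oL) = 1/(27.7×2π×0.03×18.5) = 0.01035 K/W
R_total = 0.01073 K/W
Q = ΔT/R_total = 44/0.01073

Q ≈ 4100 W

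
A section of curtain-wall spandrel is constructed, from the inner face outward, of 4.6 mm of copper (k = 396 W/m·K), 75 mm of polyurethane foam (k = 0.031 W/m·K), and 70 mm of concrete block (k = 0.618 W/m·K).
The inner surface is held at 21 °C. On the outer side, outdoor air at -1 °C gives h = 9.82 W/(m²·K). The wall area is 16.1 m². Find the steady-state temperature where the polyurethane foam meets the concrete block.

Thermal resistances in series:
R_copper = L/(kA) = 0.0046/(396×16.1) = 7.215×10^-7 K/W
R_polyurethane foam = L/(kA) = 0.075/(0.031×16.1) = 0.1503 K/W
R_concrete block = L/(kA) = 0.07/(0.618×16.1) = 0.007035 K/W
R_outer film = 1/(h_o·A) = 1/(9.82×16.1) = 0.006325 K/W
R_total = 0.1636 K/W;  Q = ΔT/R_total = 22/0.1636 = 134.4 W
T_interface = T_inner − Q·ΣR(inner→interface) = 21 − 134×0.1503

T ≈ 0.796 °C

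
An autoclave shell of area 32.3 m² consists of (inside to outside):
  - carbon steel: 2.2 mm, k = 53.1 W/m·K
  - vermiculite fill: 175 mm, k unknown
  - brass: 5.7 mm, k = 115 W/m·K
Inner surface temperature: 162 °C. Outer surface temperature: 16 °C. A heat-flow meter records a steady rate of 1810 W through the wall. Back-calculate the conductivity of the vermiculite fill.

k ≈ 0.0672 W/(m·K)

Using the resistance-network approach (series):
R_carbon steel = L/(kA) = 0.0022/(53.1×32.3) = 1.283×10^-6 K/W
R_brass = L/(kA) = 0.0057/(115×32.3) = 1.535×10^-6 K/W
Sum of known resistances R_other = 2.817×10^-6 K/W
Total R = ΔT/Q = 146/1810 = 0.08066 K/W
R_vermiculite fill = R_total − R_other = 0.08066 K/W
k = L/(R·A) = 0.175/(0.08066×32.3)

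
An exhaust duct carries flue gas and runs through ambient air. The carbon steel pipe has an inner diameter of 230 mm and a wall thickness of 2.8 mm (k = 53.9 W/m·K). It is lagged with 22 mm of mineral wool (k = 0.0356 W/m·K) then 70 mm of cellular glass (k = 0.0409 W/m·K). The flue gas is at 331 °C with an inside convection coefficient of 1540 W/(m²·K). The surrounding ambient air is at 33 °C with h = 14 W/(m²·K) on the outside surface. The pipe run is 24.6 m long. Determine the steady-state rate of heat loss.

Radial resistances (cylindrical: R_cond = ln(r_o/r_i)/(2πkL), R_conv = 1/(h·2πrL)):
R_inner film = 1/(h_i·2πr₁L) = 1/(1540×2π×0.115×24.6) = 3.653×10^-5 K/W
R_carbon steel pipe wall = ln(117.8/115)/(2π×53.9×24.6) = 2.888×10^-6 K/W
R_mineral wool = ln(139.8/117.8)/(2π×0.0356×24.6) = 0.03112 K/W
R_cellular glass = ln(209.8/139.8)/(2π×0.0409×24.6) = 0.06421 K/W
R_outer film = 1/(h_o·2πr_oL) = 1/(14×2π×0.2098×24.6) = 0.002203 K/W
R_total = 0.09757 K/W
Q = ΔT/R_total = 298/0.09757

Q ≈ 3050 W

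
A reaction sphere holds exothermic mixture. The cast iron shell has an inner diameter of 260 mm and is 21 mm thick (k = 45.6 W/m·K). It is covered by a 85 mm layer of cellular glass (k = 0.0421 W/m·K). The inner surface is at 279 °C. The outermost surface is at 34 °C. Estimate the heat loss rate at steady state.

Q ≈ 54.3 W

Each spherical layer contributes R = (1/r_i − 1/r_o)/(4πk):
R_cast iron shell = (1/0.13 − 1/0.151)/(4π×45.6) = 0.001867 K/W
R_cellular glass = (1/0.151 − 1/0.236)/(4π×0.0421) = 4.509 K/W
R_total = 4.51 K/W
Q = ΔT/R_total = 245/4.51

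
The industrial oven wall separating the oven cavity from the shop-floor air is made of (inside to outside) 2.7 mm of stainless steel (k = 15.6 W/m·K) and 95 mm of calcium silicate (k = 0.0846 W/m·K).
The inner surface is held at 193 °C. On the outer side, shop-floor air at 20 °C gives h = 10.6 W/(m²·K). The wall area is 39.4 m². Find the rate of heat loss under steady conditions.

Q ≈ 5600 W

Model the wall as resistances in series:
R_stainless steel = L/(kA) = 0.0027/(15.6×39.4) = 4.393×10^-6 K/W
R_calcium silicate = L/(kA) = 0.095/(0.0846×39.4) = 0.0285 K/W
R_outer film = 1/(h_o·A) = 1/(10.6×39.4) = 0.002394 K/W
R_total = 0.0309 K/W
Q = ΔT / R_total = 173 / 0.0309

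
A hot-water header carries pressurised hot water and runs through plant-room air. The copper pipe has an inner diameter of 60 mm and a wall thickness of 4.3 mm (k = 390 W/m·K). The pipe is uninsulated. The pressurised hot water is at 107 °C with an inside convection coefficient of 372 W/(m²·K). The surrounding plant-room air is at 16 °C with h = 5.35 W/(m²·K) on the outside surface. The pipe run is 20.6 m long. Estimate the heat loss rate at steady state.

Q ≈ 2130 W

For a radial system each layer contributes R = ln(r_out/r_in)/(2πkL); films add R = 1/(hA).
R_inner film = 1/(h_i·2πr₁L) = 1/(372×2π×0.03×20.6) = 6.923×10^-4 K/W
R_copper pipe wall = ln(34.3/30)/(2π×390×20.6) = 2.654×10^-6 K/W
R_outer film = 1/(h_o·2πr_oL) = 1/(5.35×2π×0.0343×20.6) = 0.0421 K/W
R_total = 0.0428 K/W
Q = ΔT/R_total = 91/0.0428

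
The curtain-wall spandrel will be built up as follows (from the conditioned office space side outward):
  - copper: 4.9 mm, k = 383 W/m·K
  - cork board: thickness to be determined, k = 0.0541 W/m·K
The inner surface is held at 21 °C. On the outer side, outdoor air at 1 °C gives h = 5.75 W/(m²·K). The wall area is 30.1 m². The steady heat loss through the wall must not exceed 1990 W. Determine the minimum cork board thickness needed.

Treating each layer as a thermal resistance in series:
R_copper = L/(kA) = 0.0049/(383×30.1) = 4.25×10^-7 K/W
R_outer film = 1/(h_o·A) = 1/(5.75×30.1) = 0.005778 K/W
Sum of the known resistances R_other = 0.005778 K/W
Required total resistance R_tot = ΔT/Q_allow = 20/1990 = 0.01005 K/W
R_cork board = R_tot − R_other = 0.004272 K/W
L = R·k·A = 0.004272×0.0541×30.1

L ≈ 6.96 mm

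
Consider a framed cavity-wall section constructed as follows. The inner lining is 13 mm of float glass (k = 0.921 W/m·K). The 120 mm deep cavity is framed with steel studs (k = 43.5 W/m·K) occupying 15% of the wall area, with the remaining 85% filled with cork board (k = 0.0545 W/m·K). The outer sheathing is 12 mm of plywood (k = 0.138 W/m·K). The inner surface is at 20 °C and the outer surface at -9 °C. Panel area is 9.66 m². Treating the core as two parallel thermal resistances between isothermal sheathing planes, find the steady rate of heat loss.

Q ≈ 2350 W

Sheathing layers in series; stud and cavity paths in parallel between them.
R_inner = 0.013/(0.921×9.66) = 0.001461 K/W
R_stud  = 0.12/(43.5×0.15×9.66) = 0.001904 K/W
R_cav   = 0.12/(0.0545×0.85×9.66) = 0.2682 K/W
1/R_core = 1/R_stud + 1/R_cav → R_core = 0.00189 K/W
R_outer = 0.012/(0.138×9.66) = 0.009002 K/W
R_total = 0.01235 K/W
Q = ΔT/R_total = 29/0.01235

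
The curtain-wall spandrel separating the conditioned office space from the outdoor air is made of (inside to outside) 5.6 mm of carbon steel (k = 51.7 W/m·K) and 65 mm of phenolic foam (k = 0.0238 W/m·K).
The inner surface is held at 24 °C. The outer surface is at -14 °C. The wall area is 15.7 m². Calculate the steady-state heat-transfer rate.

Model the wall as resistances in series:
R_carbon steel = L/(kA) = 0.0056/(51.7×15.7) = 6.899×10^-6 K/W
R_phenolic foam = L/(kA) = 0.065/(0.0238×15.7) = 0.174 K/W
R_total = 0.174 K/W
Q = ΔT / R_total = 38 / 0.174

Q ≈ 218 W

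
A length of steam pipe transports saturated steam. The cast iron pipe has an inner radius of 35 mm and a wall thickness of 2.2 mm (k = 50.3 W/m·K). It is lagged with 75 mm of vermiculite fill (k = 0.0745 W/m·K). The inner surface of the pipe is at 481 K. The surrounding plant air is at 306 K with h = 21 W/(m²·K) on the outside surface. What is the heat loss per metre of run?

q′ ≈ 72.1 W/m

Treating each annulus and film as a series resistance:
R_cast iron pipe wall = ln(37.2/35)/(2π×50.3×1) = 1.929×10^-4 K/W
R_vermiculite fill = ln(112.2/37.2)/(2π×0.0745×1) = 2.358 K/W
R_outer film = 1/(h_o·2πr_oL) = 1/(21×2π×0.1122×1) = 0.06755 K/W
R_total = 2.426 K/W
Q = ΔT/R_total = 175/2.426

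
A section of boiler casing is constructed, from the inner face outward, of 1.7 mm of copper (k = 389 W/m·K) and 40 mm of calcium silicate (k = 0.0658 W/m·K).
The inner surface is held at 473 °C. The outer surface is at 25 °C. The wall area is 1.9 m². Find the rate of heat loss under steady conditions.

Thermal resistances in series:
R_copper = L/(kA) = 0.0017/(389×1.9) = 2.3×10^-6 K/W
R_calcium silicate = L/(kA) = 0.04/(0.0658×1.9) = 0.3199 K/W
R_total = 0.32 K/W
Q = ΔT / R_total = 448 / 0.32

Q ≈ 1400 W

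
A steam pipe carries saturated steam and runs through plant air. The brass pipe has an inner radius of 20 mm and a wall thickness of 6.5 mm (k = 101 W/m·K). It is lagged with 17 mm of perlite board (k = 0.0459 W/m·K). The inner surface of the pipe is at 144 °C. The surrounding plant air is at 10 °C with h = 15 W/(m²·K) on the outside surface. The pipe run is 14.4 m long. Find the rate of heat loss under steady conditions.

Radial resistances (cylindrical: R_cond = ln(r_o/r_i)/(2πkL), R_conv = 1/(h·2πrL)):
R_brass pipe wall = ln(26.5/20)/(2π×101×14.4) = 3.079×10^-5 K/W
R_perlite board = ln(43.5/26.5)/(2π×0.0459×14.4) = 0.1193 K/W
R_outer film = 1/(h_o·2πr_oL) = 1/(15×2π×0.0435×14.4) = 0.01694 K/W
R_total = 0.1363 K/W
Q = ΔT/R_total = 134/0.1363

Q ≈ 983 W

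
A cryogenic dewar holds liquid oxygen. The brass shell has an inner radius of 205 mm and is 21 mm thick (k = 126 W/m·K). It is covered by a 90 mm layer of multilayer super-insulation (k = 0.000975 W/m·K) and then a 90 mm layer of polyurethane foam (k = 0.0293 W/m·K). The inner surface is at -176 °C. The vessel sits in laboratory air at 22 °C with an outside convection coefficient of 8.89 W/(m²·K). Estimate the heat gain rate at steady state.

Spherical conduction: R = (1/r_in − 1/r_out)/(4πk) per layer; series-sum.
R_brass shell = (1/0.205 − 1/0.226)/(4π×126) = 2.863×10^-4 K/W
R_multilayer super-insulation = (1/0.226 − 1/0.316)/(4π×0.000975) = 102.9 K/W
R_polyurethane foam = (1/0.316 − 1/0.406)/(4π×0.0293) = 1.905 K/W
R_outer film = 1/(h·4πr_o²) = 1/(8.89×4π×0.406²) = 0.0543 K/W
R_total = 104.8 K/W
Q = ΔT/R_total = 198/104.8

Q ≈ 1.89 W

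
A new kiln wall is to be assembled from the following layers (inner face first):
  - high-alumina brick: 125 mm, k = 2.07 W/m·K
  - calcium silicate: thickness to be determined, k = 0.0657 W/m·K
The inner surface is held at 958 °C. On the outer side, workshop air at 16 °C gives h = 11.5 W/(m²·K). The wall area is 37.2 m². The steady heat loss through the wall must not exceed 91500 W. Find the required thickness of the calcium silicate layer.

Thermal resistances in series:
R_high-alumina brick = L/(kA) = 0.125/(2.07×37.2) = 0.001623 K/W
R_outer film = 1/(h_o·A) = 1/(11.5×37.2) = 0.002338 K/W
Sum of the known resistances R_other = 0.003961 K/W
Required total resistance R_tot = ΔT/Q_allow = 942/91500 = 0.0103 K/W
R_calcium silicate = R_tot − R_other = 0.006334 K/W
L = R·k·A = 0.006334×0.0657×37.2

L ≈ 15.5 mm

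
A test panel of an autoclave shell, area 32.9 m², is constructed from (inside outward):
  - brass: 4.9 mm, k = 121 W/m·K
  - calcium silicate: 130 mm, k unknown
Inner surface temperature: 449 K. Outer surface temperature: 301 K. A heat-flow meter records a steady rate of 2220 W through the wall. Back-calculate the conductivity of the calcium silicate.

Series thermal resistances:
R_brass = L/(kA) = 0.0049/(121×32.9) = 1.231×10^-6 K/W
Sum of known resistances R_other = 1.231×10^-6 K/W
Total R = ΔT/Q = 148/2220 = 0.06667 K/W
R_calcium silicate = R_total − R_other = 0.06667 K/W
k = L/(R·A) = 0.13/(0.06667×32.9)

k ≈ 0.0593 W/(m·K)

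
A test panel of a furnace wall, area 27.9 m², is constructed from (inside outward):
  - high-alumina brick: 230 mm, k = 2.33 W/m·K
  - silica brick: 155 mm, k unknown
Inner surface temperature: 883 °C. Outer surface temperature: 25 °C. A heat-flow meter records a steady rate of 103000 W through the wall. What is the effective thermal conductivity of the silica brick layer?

Treating each layer as a thermal resistance in series:
R_high-alumina brick = L/(kA) = 0.23/(2.33×27.9) = 0.003538 K/W
Sum of known resistances R_other = 0.003538 K/W
Total R = ΔT/Q = 858/103000 = 0.00833 K/W
R_silica brick = R_total − R_other = 0.004792 K/W
k = L/(R·A) = 0.155/(0.004792×27.9)

k ≈ 1.16 W/(m·K)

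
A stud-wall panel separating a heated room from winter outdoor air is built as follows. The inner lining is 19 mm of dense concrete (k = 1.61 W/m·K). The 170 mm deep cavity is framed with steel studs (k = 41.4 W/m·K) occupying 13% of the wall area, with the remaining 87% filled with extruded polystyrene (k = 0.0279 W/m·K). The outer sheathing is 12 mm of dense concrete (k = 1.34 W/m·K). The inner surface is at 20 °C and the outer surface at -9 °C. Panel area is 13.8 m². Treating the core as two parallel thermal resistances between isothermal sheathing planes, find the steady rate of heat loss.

Q ≈ 7670 W

Sheathing layers in series; stud and cavity paths in parallel between them.
R_inner = 0.019/(1.61×13.8) = 8.552×10^-4 K/W
R_stud  = 0.17/(41.4×0.13×13.8) = 0.002289 K/W
R_cav   = 0.17/(0.0279×0.87×13.8) = 0.5075 K/W
1/R_core = 1/R_stud + 1/R_cav → R_core = 0.002279 K/W
R_outer = 0.012/(1.34×13.8) = 6.489×10^-4 K/W
R_total = 0.003783 K/W
Q = ΔT/R_total = 29/0.003783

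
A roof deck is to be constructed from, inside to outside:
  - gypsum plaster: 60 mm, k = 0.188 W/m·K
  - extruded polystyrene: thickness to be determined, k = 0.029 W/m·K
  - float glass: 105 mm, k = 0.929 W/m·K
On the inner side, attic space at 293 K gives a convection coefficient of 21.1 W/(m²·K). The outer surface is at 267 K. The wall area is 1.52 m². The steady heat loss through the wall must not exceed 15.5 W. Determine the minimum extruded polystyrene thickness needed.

Thermal resistances in series:
R_inner film = 1/(h_i·A) = 1/(21.1×1.52) = 0.03118 K/W
R_gypsum plaster = L/(kA) = 0.06/(0.188×1.52) = 0.21 K/W
R_float glass = L/(kA) = 0.105/(0.929×1.52) = 0.07436 K/W
Sum of the known resistances R_other = 0.3155 K/W
Required total resistance R_tot = ΔT/Q_allow = 26/15.5 = 1.677 K/W
R_extruded polystyrene = R_tot − R_other = 1.362 K/W
L = R·k·A = 1.362×0.029×1.52

L ≈ 60 mm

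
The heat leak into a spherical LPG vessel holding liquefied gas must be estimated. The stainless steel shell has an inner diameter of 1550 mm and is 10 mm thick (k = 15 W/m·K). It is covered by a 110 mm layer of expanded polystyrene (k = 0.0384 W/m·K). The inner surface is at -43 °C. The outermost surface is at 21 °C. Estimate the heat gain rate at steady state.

Each spherical layer contributes R = (1/r_i − 1/r_o)/(4πk):
R_stainless steel shell = (1/0.775 − 1/0.785)/(4π×15) = 8.72×10^-5 K/W
R_expanded polystyrene = (1/0.785 − 1/0.895)/(4π×0.0384) = 0.3245 K/W
R_total = 0.3245 K/W
Q = ΔT/R_total = 64/0.3245

Q ≈ 197 W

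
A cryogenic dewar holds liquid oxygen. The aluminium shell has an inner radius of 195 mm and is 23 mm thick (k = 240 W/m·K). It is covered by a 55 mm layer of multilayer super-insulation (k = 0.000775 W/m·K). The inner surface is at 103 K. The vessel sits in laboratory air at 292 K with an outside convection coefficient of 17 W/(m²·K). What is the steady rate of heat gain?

Spherical conduction: R = (1/r_in − 1/r_out)/(4πk) per layer; series-sum.
R_aluminium shell = (1/0.195 − 1/0.218)/(4π×240) = 1.794×10^-4 K/W
R_multilayer super-insulation = (1/0.218 − 1/0.273)/(4π×0.000775) = 94.89 K/W
R_outer film = 1/(h·4πr_o²) = 1/(17×4π×0.273²) = 0.06281 K/W
R_total = 94.96 K/W
Q = ΔT/R_total = 189/94.96

Q ≈ 1.99 W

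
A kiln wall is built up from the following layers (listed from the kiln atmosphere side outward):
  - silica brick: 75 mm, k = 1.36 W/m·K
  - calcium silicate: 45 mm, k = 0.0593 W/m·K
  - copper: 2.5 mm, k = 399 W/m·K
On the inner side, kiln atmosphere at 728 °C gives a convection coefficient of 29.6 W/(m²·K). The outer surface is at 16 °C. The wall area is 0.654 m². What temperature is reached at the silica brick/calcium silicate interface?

Series thermal resistances:
R_inner film = 1/(h_i·A) = 1/(29.6×0.654) = 0.05166 K/W
R_silica brick = L/(kA) = 0.075/(1.36×0.654) = 0.08432 K/W
R_calcium silicate = L/(kA) = 0.045/(0.0593×0.654) = 1.16 K/W
R_copper = L/(kA) = 0.0025/(399×0.654) = 9.581×10^-6 K/W
R_total = 1.296 K/W;  Q = ΔT/R_total = 712/1.296 = 549.2 W
T_interface = T_inner − Q·ΣR(inner→interface) = 728 − 549×0.136

T ≈ 653 °C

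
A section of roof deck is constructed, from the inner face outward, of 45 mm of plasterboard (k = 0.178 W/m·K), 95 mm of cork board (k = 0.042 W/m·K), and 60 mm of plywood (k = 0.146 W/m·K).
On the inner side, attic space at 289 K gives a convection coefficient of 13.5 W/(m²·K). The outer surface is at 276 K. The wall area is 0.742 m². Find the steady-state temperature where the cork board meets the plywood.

T ≈ 278 K

Treating each layer as a thermal resistance in series:
R_inner film = 1/(h_i·A) = 1/(13.5×0.742) = 0.09983 K/W
R_plasterboard = L/(kA) = 0.045/(0.178×0.742) = 0.3407 K/W
R_cork board = L/(kA) = 0.095/(0.042×0.742) = 3.048 K/W
R_plywood = L/(kA) = 0.06/(0.146×0.742) = 0.5539 K/W
R_total = 4.043 K/W;  Q = ΔT/R_total = 13/4.043 = 3.216 W
T_interface = T_inner − Q·ΣR(inner→interface) = 289 − 3.22×3.489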